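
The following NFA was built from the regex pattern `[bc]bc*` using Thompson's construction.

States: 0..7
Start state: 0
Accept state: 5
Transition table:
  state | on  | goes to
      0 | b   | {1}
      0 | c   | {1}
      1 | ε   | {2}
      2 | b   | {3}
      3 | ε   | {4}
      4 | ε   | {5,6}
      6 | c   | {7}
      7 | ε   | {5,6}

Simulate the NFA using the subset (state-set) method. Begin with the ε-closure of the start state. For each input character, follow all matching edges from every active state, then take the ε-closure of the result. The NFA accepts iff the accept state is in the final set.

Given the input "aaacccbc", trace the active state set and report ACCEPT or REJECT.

Answer: REJECT

Derivation:
initial (ε-close {0}): {0}
'a' @ 1: {}  — dead — no transitions
rest 'aacccbc' ignored (set empty)
final: {}; accept 5 not in set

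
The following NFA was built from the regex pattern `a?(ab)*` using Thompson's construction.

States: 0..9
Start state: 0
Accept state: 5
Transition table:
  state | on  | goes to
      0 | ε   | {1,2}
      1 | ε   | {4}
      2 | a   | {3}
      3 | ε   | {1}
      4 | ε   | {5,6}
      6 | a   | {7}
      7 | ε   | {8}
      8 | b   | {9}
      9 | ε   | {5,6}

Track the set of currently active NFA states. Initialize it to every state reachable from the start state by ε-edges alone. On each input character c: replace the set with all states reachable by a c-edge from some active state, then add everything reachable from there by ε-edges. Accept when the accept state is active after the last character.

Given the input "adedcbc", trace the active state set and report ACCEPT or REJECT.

Answer: REJECT

Steps:
initial (ε-close {0}): {0,1,2,4,5,6}
'a' @ 1: {1,3,4,5,6,7,8}  [accepting]
'd' @ 2: {}  — dead — no transitions
rest 'edcbc' ignored (set empty)
after full input: {}  (accept=5 not in)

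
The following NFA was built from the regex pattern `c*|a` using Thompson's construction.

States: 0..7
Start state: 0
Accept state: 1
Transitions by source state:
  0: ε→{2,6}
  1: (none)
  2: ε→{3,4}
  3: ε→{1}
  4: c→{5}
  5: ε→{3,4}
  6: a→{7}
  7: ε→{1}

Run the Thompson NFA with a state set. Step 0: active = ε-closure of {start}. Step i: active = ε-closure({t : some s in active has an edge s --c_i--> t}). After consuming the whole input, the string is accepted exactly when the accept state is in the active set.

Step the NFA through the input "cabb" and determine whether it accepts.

S₀ = ε-closure({0}) = {0,1,2,3,4,6}
'c' @ 1: {1,3,4,5}  (accept∈set)
'a' @ 2: {}  — dead — no transitions
rest 'bb' ignored (set empty)
end set {} — state 1 not in

Answer: REJECT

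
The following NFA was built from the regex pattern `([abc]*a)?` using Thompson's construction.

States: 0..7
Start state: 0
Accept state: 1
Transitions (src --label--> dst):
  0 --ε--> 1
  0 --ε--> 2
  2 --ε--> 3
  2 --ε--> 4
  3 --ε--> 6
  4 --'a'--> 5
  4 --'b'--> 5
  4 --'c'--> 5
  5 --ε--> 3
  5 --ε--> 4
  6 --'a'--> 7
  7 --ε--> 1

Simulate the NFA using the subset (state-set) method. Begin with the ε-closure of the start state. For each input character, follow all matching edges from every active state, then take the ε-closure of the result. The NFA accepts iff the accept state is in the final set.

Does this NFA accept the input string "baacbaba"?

S₀ = ε-closure({0}) = {0,1,2,3,4,6}
'b' @ 1: {3,4,5,6}
'a' @ 2: {1,3,4,5,6,7}  [accepting]
'a' @ 3: {1,3,4,5,6,7}  [accepting]
'c' @ 4: {3,4,5,6}
'b' @ 5: {3,4,5,6}
'a' @ 6: {1,3,4,5,6,7}  [accepting]
'b' @ 7: {3,4,5,6}
'a' @ 8: {1,3,4,5,6,7}  [accepting]
end set {1,3,4,5,6,7} — state 1 in

Answer: ACCEPT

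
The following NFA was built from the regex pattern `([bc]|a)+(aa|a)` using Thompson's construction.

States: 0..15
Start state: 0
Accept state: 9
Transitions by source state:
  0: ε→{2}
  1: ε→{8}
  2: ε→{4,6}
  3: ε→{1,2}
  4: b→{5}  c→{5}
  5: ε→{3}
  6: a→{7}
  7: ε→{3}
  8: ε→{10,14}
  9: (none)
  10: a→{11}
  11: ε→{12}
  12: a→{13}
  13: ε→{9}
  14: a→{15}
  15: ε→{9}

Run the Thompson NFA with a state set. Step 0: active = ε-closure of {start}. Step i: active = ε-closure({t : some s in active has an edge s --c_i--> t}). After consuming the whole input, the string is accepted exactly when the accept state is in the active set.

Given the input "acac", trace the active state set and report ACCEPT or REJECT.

Answer: REJECT

Derivation:
initial (ε-close {0}): {0,2,4,6}
'a' @ 1: {1,2,3,4,6,7,8,10,14}
'c' @ 2: {1,2,3,4,5,6,8,10,14}
'a' @ 3: {1,2,3,4,6,7,8,9,10,11,12,14,15}  ✓accept
'c' @ 4: {1,2,3,4,5,6,8,10,14}
end set {1,2,3,4,5,6,8,10,14} — state 9 not in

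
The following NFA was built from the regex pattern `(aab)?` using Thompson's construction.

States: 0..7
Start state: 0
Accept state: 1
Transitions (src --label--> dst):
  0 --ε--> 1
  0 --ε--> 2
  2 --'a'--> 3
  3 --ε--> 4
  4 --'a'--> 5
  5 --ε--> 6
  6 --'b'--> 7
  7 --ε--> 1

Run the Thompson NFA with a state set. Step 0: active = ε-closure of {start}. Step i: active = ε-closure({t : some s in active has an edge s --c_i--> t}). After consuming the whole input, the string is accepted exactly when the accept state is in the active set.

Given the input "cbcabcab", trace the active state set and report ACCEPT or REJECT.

Answer: REJECT

Steps:
initial (ε-close {0}): {0,1,2}
'c' @ 1: {}  — dead — no transitions
rest 'bcabcab' ignored (set empty)
end set {} — state 1 not in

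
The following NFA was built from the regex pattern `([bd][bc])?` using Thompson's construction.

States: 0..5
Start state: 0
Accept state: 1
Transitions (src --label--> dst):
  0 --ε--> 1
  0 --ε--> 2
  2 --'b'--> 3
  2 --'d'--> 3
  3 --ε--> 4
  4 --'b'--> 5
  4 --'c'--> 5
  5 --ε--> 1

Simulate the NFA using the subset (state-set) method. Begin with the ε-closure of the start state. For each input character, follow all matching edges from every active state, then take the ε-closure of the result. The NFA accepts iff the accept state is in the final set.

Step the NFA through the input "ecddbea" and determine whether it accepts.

S₀ = ε-closure({0}) = {0,1,2}
'e' @ 1: {}  — dead — no transitions
rest 'cddbea' ignored (set empty)
end set {} — state 1 not in

Answer: REJECT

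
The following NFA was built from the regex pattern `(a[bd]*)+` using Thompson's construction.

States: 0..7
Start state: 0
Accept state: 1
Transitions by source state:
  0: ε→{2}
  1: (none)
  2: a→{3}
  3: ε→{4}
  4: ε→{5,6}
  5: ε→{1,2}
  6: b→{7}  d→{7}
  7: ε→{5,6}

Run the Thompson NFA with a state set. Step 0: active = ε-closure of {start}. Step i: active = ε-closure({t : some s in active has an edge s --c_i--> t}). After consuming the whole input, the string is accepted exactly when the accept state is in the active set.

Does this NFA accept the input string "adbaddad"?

Answer: ACCEPT

Trace:
start: ε-closure({0}) = {0,2}
'a' @ 1: {1,2,3,4,5,6}  [accepting]
'd' @ 2: {1,2,5,6,7}  [accepting]
'b' @ 3: {1,2,5,6,7}  [accepting]
'a' @ 4: {1,2,3,4,5,6}  [accepting]
'd' @ 5: {1,2,5,6,7}  [accepting]
'd' @ 6: {1,2,5,6,7}  [accepting]
'a' @ 7: {1,2,3,4,5,6}  [accepting]
'd' @ 8: {1,2,5,6,7}  [accepting]
after full input: {1,2,5,6,7}  (accept=1 in)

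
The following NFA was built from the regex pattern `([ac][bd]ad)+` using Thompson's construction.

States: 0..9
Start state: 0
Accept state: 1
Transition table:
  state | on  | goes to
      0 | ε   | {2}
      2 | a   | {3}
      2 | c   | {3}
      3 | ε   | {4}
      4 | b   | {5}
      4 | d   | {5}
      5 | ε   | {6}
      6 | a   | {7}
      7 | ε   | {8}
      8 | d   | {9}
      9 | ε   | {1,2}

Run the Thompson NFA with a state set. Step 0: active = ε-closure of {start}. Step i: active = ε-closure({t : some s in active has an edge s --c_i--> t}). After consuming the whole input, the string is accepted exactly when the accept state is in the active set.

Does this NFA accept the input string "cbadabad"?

Answer: ACCEPT

Derivation:
initial (ε-close {0}): {0,2}
'c' @ 1: {3,4}
'b' @ 2: {5,6}
'a' @ 3: {7,8}
'd' @ 4: {1,2,9}  ✓accept
'a' @ 5: {3,4}
'b' @ 6: {5,6}
'a' @ 7: {7,8}
'd' @ 8: {1,2,9}  ✓accept
end set {1,2,9} — state 1 in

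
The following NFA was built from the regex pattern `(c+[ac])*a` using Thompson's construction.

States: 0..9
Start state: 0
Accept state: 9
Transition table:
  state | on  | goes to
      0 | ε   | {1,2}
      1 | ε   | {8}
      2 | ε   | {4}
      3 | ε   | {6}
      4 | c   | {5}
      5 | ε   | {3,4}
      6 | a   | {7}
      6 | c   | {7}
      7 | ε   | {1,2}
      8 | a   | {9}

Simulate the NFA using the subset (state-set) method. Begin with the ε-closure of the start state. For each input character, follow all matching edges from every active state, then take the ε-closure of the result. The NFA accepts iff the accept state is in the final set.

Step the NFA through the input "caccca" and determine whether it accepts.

S₀ = ε-closure({0}) = {0,1,2,4,8}
'c' @ 1: {3,4,5,6}
'a' @ 2: {1,2,4,7,8}
'c' @ 3: {3,4,5,6}
'c' @ 4: {1,2,3,4,5,6,7,8}
'c' @ 5: {1,2,3,4,5,6,7,8}
'a' @ 6: {1,2,4,7,8,9}  (accept∈set)
end set {1,2,4,7,8,9} — state 9 in

Answer: ACCEPT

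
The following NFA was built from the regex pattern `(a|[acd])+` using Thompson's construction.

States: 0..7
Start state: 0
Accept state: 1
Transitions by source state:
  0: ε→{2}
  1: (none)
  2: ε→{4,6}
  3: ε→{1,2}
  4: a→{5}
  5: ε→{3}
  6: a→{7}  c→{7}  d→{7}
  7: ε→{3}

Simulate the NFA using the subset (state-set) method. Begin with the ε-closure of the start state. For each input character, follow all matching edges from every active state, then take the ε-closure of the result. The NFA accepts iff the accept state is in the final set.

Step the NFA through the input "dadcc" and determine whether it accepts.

Answer: ACCEPT

Derivation:
S₀ = ε-closure({0}) = {0,2,4,6}
'd' @ 1: {1,2,3,4,6,7}  (accept∈set)
'a' @ 2: {1,2,3,4,5,6,7}  (accept∈set)
'd' @ 3: {1,2,3,4,6,7}  (accept∈set)
'c' @ 4: {1,2,3,4,6,7}  (accept∈set)
'c' @ 5: {1,2,3,4,6,7}  (accept∈set)
final: {1,2,3,4,6,7}; accept 1 in set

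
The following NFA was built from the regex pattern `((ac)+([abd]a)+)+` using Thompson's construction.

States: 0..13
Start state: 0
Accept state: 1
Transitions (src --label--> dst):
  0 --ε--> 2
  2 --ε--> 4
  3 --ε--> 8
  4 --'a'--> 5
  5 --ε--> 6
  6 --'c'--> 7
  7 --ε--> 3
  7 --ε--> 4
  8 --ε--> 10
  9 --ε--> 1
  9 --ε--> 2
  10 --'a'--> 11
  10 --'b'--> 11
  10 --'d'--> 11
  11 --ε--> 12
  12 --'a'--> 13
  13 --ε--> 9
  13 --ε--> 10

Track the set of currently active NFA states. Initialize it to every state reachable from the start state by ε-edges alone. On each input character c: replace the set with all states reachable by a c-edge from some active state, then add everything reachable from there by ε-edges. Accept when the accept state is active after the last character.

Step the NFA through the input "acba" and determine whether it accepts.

S₀ = ε-closure({0}) = {0,2,4}
'a' @ 1: {5,6}
'c' @ 2: {3,4,7,8,10}
'b' @ 3: {11,12}
'a' @ 4: {1,2,4,9,10,13}  ✓accept
after full input: {1,2,4,9,10,13}  (accept=1 in)

Answer: ACCEPT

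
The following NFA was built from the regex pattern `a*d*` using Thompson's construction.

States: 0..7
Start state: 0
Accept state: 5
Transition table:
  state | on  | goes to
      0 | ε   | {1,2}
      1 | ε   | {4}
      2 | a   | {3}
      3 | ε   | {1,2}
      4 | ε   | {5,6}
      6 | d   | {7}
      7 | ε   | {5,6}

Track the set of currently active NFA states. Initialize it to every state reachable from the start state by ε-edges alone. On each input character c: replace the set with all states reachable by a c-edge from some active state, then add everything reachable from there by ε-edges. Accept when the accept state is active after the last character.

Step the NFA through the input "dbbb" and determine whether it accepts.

Answer: REJECT

Trace:
start: ε-closure({0}) = {0,1,2,4,5,6}
'd' @ 1: {5,6,7}  (accept∈set)
'b' @ 2: {}  — no active states
rest 'bb' ignored (set empty)
end set {} — state 5 not in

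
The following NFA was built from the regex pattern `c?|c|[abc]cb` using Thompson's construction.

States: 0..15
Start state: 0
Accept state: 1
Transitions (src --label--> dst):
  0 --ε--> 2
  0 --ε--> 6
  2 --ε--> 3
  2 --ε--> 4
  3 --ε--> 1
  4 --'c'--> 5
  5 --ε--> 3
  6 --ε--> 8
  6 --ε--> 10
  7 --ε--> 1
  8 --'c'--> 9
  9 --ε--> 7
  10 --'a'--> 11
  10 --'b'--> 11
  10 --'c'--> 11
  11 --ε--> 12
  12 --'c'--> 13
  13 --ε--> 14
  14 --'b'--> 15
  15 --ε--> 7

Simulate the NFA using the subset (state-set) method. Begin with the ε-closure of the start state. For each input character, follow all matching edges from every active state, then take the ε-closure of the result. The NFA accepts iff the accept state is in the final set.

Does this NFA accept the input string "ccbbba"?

Answer: REJECT

Derivation:
S₀ = ε-closure({0}) = {0,1,2,3,4,6,8,10}
'c' @ 1: {1,3,5,7,9,11,12}  [accepting]
'c' @ 2: {13,14}
'b' @ 3: {1,7,15}  [accepting]
'b' @ 4: {}  — dead — no transitions
rest 'ba' ignored (set empty)
after full input: {}  (accept=1 not in)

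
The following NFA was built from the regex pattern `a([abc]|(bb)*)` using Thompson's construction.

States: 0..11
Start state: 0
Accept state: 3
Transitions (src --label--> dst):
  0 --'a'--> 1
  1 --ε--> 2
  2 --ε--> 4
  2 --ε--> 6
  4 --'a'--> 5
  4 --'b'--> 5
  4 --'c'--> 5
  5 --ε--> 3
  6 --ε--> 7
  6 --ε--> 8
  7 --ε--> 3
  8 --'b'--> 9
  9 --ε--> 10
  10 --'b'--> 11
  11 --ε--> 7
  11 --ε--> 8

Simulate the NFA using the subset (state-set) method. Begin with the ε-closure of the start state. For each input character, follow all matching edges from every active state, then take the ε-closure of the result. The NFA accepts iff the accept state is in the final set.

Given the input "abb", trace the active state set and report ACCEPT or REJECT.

Answer: ACCEPT

Trace:
S₀ = ε-closure({0}) = {0}
'a' @ 1: {1,2,3,4,6,7,8}  [accepting]
'b' @ 2: {3,5,9,10}  [accepting]
'b' @ 3: {3,7,8,11}  [accepting]
end set {3,7,8,11} — state 3 in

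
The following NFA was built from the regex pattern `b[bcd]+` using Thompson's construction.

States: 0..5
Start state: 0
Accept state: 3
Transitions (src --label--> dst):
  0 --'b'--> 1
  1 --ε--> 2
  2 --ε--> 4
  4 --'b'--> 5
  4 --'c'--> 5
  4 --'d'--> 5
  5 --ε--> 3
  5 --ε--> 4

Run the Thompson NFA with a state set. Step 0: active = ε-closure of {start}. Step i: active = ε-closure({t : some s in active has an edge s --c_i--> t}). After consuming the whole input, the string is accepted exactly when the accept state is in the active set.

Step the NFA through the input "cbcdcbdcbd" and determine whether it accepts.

initial (ε-close {0}): {0}
'c' @ 1: {}  — state set empty
rest 'bcdcbdcbd' ignored (set empty)
end set {} — state 3 not in

Answer: REJECT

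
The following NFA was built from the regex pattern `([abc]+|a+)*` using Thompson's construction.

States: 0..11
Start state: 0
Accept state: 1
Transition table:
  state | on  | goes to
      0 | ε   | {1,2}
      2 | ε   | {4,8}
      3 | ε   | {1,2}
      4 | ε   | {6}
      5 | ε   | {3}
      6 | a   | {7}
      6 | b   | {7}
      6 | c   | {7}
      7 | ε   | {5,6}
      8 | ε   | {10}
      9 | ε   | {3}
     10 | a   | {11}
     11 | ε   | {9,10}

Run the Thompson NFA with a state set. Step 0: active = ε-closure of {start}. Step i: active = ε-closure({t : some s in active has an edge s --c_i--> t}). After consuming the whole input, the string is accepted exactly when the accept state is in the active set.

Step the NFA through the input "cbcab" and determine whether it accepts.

start: ε-closure({0}) = {0,1,2,4,6,8,10}
'c' @ 1: {1,2,3,4,5,6,7,8,10}  [accepting]
'b' @ 2: {1,2,3,4,5,6,7,8,10}  [accepting]
'c' @ 3: {1,2,3,4,5,6,7,8,10}  [accepting]
'a' @ 4: {1,2,3,4,5,6,7,8,9,10,11}  [accepting]
'b' @ 5: {1,2,3,4,5,6,7,8,10}  [accepting]
after full input: {1,2,3,4,5,6,7,8,10}  (accept=1 in)

Answer: ACCEPT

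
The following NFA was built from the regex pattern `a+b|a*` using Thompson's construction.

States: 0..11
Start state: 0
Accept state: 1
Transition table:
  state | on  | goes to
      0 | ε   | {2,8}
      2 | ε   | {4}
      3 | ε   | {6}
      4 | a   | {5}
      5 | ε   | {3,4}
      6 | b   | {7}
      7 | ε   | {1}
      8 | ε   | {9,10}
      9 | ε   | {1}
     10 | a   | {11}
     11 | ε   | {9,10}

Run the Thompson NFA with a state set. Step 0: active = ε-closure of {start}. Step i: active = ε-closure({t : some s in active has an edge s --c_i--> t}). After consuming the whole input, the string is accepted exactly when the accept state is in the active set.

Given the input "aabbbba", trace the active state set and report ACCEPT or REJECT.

Answer: REJECT

Derivation:
S₀ = ε-closure({0}) = {0,1,2,4,8,9,10}
'a' @ 1: {1,3,4,5,6,9,10,11}  [accepting]
'a' @ 2: {1,3,4,5,6,9,10,11}  [accepting]
'b' @ 3: {1,7}  [accepting]
'b' @ 4: {}  — no active states
rest 'bba' ignored (set empty)
after full input: {}  (accept=1 not in)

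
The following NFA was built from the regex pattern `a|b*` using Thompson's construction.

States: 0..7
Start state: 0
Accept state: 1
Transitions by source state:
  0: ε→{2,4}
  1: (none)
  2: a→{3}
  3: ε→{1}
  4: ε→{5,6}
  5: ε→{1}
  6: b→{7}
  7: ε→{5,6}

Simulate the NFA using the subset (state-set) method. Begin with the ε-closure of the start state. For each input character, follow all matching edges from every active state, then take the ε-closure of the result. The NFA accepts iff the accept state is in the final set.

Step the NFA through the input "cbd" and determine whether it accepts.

start: ε-closure({0}) = {0,1,2,4,5,6}
'c' @ 1: {}  — state set empty
rest 'bd' ignored (set empty)
after full input: {}  (accept=1 not in)

Answer: REJECT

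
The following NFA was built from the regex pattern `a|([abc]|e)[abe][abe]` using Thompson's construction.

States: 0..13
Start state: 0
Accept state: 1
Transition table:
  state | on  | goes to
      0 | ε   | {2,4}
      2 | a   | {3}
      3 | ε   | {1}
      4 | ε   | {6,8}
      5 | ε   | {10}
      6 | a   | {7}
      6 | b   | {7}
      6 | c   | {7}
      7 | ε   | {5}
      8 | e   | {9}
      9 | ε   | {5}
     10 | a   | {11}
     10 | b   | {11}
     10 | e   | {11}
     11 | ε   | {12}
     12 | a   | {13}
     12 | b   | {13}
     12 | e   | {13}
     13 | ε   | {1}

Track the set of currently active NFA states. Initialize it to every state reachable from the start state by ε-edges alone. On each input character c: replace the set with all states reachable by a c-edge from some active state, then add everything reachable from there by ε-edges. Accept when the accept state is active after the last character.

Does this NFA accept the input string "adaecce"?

initial (ε-close {0}): {0,2,4,6,8}
'a' @ 1: {1,3,5,7,10}  [accepting]
'd' @ 2: {}  — no active states
rest 'aecce' ignored (set empty)
end set {} — state 1 not in

Answer: REJECT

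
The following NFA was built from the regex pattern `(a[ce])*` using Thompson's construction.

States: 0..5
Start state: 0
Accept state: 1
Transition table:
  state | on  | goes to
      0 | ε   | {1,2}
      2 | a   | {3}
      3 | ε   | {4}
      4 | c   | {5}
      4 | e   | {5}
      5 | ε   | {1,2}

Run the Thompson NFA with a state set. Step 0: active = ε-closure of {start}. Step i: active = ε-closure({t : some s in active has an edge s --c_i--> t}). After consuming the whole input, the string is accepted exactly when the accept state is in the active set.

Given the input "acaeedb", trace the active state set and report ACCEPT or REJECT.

Answer: REJECT

Trace:
initial (ε-close {0}): {0,1,2}
'a' @ 1: {3,4}
'c' @ 2: {1,2,5}  (accept∈set)
'a' @ 3: {3,4}
'e' @ 4: {1,2,5}  (accept∈set)
'e' @ 5: {}  — state set empty
rest 'db' ignored (set empty)
after full input: {}  (accept=1 not in)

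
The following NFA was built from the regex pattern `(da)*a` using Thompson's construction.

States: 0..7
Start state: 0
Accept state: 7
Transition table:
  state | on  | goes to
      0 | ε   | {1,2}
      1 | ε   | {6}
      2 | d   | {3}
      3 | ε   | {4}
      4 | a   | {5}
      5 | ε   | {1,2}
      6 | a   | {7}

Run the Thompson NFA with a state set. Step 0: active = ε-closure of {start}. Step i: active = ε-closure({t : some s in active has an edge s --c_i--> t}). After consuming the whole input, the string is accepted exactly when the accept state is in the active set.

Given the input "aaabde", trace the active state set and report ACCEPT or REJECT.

Answer: REJECT

Trace:
initial (ε-close {0}): {0,1,2,6}
'a' @ 1: {7}  ✓accept
'a' @ 2: {}  — state set empty
rest 'abde' ignored (set empty)
after full input: {}  (accept=7 not in)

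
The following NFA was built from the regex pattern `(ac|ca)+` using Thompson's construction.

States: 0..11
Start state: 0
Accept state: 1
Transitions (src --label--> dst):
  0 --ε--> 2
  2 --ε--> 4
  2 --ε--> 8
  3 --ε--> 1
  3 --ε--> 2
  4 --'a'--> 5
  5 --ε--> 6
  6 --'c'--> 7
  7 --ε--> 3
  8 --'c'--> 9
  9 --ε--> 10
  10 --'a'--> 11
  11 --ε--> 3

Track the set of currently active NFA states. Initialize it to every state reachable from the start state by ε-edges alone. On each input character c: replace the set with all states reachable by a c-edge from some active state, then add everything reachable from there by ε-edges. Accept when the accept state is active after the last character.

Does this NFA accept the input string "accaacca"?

start: ε-closure({0}) = {0,2,4,8}
'a' @ 1: {5,6}
'c' @ 2: {1,2,3,4,7,8}  (accept∈set)
'c' @ 3: {9,10}
'a' @ 4: {1,2,3,4,8,11}  (accept∈set)
'a' @ 5: {5,6}
'c' @ 6: {1,2,3,4,7,8}  (accept∈set)
'c' @ 7: {9,10}
'a' @ 8: {1,2,3,4,8,11}  (accept∈set)
final: {1,2,3,4,8,11}; accept 1 in set

Answer: ACCEPT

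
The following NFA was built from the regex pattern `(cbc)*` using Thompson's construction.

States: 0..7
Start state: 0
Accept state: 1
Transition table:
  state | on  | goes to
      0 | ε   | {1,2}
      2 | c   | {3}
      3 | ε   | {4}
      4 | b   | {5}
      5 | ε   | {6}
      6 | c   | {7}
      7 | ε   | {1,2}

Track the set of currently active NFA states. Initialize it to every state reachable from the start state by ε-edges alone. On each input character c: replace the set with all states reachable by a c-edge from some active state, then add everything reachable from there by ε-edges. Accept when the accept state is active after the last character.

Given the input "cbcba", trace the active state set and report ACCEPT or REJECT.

S₀ = ε-closure({0}) = {0,1,2}
'c' @ 1: {3,4}
'b' @ 2: {5,6}
'c' @ 3: {1,2,7}  ✓accept
'b' @ 4: {}  — dead — no transitions
rest 'a' ignored (set empty)
final: {}; accept 1 not in set

Answer: REJECT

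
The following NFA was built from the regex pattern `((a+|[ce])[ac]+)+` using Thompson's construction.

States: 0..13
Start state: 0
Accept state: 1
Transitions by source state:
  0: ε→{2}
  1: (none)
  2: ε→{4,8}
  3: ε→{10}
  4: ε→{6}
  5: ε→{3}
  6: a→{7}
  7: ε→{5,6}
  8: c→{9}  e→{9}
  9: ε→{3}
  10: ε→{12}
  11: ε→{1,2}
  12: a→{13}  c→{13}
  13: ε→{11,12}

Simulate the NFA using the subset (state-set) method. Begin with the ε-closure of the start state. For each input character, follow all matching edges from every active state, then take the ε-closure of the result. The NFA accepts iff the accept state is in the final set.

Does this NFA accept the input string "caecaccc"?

initial (ε-close {0}): {0,2,4,6,8}
'c' @ 1: {3,9,10,12}
'a' @ 2: {1,2,4,6,8,11,12,13}  (accept∈set)
'e' @ 3: {3,9,10,12}
'c' @ 4: {1,2,4,6,8,11,12,13}  (accept∈set)
'a' @ 5: {1,2,3,4,5,6,7,8,10,11,12,13}  (accept∈set)
'c' @ 6: {1,2,3,4,6,8,9,10,11,12,13}  (accept∈set)
'c' @ 7: {1,2,3,4,6,8,9,10,11,12,13}  (accept∈set)
'c' @ 8: {1,2,3,4,6,8,9,10,11,12,13}  (accept∈set)
final: {1,2,3,4,6,8,9,10,11,12,13}; accept 1 in set

Answer: ACCEPT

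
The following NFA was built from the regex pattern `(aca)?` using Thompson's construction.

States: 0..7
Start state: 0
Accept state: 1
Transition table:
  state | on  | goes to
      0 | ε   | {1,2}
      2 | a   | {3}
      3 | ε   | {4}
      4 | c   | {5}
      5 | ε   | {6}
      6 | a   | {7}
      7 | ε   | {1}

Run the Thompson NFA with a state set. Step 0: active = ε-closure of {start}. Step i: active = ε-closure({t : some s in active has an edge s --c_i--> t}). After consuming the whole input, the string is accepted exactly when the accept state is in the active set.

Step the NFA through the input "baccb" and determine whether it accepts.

Answer: REJECT

Steps:
initial (ε-close {0}): {0,1,2}
'b' @ 1: {}  — no active states
rest 'accb' ignored (set empty)
final: {}; accept 1 not in set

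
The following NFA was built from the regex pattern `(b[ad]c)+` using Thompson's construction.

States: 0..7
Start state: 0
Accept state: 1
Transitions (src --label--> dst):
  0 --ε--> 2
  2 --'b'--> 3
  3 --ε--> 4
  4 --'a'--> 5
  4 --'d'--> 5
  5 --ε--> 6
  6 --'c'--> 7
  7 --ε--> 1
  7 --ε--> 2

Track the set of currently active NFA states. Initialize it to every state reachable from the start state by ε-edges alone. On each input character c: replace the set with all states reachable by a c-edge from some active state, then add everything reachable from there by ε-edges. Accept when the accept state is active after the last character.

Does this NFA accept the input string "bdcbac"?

initial (ε-close {0}): {0,2}
'b' @ 1: {3,4}
'd' @ 2: {5,6}
'c' @ 3: {1,2,7}  (accept∈set)
'b' @ 4: {3,4}
'a' @ 5: {5,6}
'c' @ 6: {1,2,7}  (accept∈set)
final: {1,2,7}; accept 1 in set

Answer: ACCEPT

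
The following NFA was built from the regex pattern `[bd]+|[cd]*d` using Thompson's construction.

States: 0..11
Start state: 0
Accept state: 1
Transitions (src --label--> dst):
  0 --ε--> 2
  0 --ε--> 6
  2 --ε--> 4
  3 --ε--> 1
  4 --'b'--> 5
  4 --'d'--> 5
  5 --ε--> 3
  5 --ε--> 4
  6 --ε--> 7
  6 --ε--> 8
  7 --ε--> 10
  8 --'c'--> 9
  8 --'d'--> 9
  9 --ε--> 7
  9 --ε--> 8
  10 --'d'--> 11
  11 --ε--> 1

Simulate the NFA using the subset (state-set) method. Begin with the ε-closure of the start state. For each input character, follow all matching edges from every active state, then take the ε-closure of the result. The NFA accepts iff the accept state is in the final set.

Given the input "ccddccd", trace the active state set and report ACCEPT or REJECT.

initial (ε-close {0}): {0,2,4,6,7,8,10}
'c' @ 1: {7,8,9,10}
'c' @ 2: {7,8,9,10}
'd' @ 3: {1,7,8,9,10,11}  (accept∈set)
'd' @ 4: {1,7,8,9,10,11}  (accept∈set)
'c' @ 5: {7,8,9,10}
'c' @ 6: {7,8,9,10}
'd' @ 7: {1,7,8,9,10,11}  (accept∈set)
final: {1,7,8,9,10,11}; accept 1 in set

Answer: ACCEPT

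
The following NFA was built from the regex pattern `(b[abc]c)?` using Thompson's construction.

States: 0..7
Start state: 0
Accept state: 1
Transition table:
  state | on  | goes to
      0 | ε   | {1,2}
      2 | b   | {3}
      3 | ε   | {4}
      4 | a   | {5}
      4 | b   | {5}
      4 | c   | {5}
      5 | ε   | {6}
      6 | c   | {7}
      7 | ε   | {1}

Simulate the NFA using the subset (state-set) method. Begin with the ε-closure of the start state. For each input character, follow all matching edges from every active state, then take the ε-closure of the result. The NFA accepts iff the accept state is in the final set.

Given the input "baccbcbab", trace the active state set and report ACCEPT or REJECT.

Answer: REJECT

Derivation:
S₀ = ε-closure({0}) = {0,1,2}
'b' @ 1: {3,4}
'a' @ 2: {5,6}
'c' @ 3: {1,7}  (accept∈set)
'c' @ 4: {}  — dead — no transitions
rest 'bcbab' ignored (set empty)
end set {} — state 1 not in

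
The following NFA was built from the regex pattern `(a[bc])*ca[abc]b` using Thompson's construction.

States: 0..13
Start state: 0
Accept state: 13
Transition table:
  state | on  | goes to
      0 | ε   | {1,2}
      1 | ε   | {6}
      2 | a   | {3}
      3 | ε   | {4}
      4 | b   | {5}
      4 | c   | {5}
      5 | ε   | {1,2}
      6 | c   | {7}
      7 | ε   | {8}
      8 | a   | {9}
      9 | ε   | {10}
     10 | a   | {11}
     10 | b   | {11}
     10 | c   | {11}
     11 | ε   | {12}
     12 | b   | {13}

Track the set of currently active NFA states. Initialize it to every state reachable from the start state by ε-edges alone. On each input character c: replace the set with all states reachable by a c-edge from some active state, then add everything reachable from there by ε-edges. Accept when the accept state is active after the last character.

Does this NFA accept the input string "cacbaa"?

start: ε-closure({0}) = {0,1,2,6}
'c' @ 1: {7,8}
'a' @ 2: {9,10}
'c' @ 3: {11,12}
'b' @ 4: {13}  (accept∈set)
'a' @ 5: {}  — no active states
rest 'a' ignored (set empty)
final: {}; accept 13 not in set

Answer: REJECT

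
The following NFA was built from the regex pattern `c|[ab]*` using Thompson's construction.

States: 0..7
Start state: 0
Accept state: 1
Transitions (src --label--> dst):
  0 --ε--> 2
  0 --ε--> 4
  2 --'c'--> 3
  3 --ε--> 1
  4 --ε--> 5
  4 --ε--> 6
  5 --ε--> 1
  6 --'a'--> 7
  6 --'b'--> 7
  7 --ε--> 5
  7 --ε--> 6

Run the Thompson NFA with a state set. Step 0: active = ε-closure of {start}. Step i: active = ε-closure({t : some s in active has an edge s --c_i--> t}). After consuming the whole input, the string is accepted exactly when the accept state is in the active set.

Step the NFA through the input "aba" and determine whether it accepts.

Answer: ACCEPT

Trace:
start: ε-closure({0}) = {0,1,2,4,5,6}
'a' @ 1: {1,5,6,7}  [accepting]
'b' @ 2: {1,5,6,7}  [accepting]
'a' @ 3: {1,5,6,7}  [accepting]
after full input: {1,5,6,7}  (accept=1 in)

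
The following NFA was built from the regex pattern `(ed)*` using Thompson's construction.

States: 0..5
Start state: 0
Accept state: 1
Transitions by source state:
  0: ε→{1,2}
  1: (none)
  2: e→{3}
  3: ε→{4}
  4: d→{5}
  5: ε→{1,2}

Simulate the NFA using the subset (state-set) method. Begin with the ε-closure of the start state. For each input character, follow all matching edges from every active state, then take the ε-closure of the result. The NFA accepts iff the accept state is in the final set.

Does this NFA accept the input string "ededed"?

Answer: ACCEPT

Trace:
initial (ε-close {0}): {0,1,2}
'e' @ 1: {3,4}
'd' @ 2: {1,2,5}  ✓accept
'e' @ 3: {3,4}
'd' @ 4: {1,2,5}  ✓accept
'e' @ 5: {3,4}
'd' @ 6: {1,2,5}  ✓accept
end set {1,2,5} — state 1 in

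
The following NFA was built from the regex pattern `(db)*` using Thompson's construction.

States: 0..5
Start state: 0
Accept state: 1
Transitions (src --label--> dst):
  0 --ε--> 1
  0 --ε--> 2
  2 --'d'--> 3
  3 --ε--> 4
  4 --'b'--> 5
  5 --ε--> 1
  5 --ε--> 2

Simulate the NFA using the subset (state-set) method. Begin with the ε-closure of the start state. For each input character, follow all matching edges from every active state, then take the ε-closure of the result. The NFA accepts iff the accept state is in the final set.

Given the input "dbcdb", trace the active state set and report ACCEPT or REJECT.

Answer: REJECT

Steps:
start: ε-closure({0}) = {0,1,2}
'd' @ 1: {3,4}
'b' @ 2: {1,2,5}  ✓accept
'c' @ 3: {}  — state set empty
rest 'db' ignored (set empty)
final: {}; accept 1 not in set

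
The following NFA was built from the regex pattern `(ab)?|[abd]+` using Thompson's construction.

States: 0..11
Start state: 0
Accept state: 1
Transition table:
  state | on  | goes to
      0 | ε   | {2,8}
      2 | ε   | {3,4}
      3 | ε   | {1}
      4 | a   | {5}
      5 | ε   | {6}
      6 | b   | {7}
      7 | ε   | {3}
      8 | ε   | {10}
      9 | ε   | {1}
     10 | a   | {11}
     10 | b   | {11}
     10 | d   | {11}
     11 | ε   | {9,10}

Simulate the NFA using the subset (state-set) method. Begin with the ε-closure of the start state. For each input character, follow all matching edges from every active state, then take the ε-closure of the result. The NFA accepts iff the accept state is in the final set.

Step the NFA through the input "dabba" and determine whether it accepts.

S₀ = ε-closure({0}) = {0,1,2,3,4,8,10}
'd' @ 1: {1,9,10,11}  ✓accept
'a' @ 2: {1,9,10,11}  ✓accept
'b' @ 3: {1,9,10,11}  ✓accept
'b' @ 4: {1,9,10,11}  ✓accept
'a' @ 5: {1,9,10,11}  ✓accept
final: {1,9,10,11}; accept 1 in set

Answer: ACCEPT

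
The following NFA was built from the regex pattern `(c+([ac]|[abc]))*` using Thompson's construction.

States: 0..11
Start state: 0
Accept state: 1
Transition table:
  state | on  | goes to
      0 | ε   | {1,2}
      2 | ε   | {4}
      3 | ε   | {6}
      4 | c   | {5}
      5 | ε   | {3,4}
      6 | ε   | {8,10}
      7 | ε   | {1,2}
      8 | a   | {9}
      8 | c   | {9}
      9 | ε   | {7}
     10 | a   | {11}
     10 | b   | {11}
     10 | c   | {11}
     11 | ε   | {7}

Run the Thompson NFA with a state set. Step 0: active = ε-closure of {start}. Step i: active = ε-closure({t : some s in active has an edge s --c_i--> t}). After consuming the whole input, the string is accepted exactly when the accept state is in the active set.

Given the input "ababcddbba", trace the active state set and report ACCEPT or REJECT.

Answer: REJECT

Trace:
start: ε-closure({0}) = {0,1,2,4}
'a' @ 1: {}  — dead — no transitions
rest 'babcddbba' ignored (set empty)
end set {} — state 1 not in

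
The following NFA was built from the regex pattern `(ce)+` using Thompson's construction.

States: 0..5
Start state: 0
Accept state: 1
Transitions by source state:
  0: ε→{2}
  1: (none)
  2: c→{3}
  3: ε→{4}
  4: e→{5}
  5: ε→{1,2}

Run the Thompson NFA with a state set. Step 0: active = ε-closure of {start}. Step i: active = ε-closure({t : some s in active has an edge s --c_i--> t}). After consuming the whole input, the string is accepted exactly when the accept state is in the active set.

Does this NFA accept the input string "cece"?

Answer: ACCEPT

Steps:
initial (ε-close {0}): {0,2}
'c' @ 1: {3,4}
'e' @ 2: {1,2,5}  ✓accept
'c' @ 3: {3,4}
'e' @ 4: {1,2,5}  ✓accept
final: {1,2,5}; accept 1 in set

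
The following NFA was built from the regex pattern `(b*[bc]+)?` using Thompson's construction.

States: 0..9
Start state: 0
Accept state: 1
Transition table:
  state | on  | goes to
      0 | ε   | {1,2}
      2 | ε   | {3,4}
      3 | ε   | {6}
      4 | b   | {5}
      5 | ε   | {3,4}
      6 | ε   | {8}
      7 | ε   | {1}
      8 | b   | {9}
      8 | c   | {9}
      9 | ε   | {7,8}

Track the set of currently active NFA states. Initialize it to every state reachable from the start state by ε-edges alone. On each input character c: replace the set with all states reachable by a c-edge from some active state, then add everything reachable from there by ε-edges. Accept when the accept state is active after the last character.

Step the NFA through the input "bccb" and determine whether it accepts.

Answer: ACCEPT

Steps:
start: ε-closure({0}) = {0,1,2,3,4,6,8}
'b' @ 1: {1,3,4,5,6,7,8,9}  [accepting]
'c' @ 2: {1,7,8,9}  [accepting]
'c' @ 3: {1,7,8,9}  [accepting]
'b' @ 4: {1,7,8,9}  [accepting]
after full input: {1,7,8,9}  (accept=1 in)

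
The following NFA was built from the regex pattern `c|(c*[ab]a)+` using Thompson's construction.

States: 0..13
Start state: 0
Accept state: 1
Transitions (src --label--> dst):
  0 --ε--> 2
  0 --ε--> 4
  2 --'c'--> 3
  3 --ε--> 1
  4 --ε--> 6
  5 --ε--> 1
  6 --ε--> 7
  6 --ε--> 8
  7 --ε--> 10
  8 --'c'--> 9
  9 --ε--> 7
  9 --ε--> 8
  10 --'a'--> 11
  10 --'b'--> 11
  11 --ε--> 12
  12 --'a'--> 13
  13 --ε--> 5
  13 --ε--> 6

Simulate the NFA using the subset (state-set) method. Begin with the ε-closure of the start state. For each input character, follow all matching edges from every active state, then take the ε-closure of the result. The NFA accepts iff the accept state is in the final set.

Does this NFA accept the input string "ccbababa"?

start: ε-closure({0}) = {0,2,4,6,7,8,10}
'c' @ 1: {1,3,7,8,9,10}  (accept∈set)
'c' @ 2: {7,8,9,10}
'b' @ 3: {11,12}
'a' @ 4: {1,5,6,7,8,10,13}  (accept∈set)
'b' @ 5: {11,12}
'a' @ 6: {1,5,6,7,8,10,13}  (accept∈set)
'b' @ 7: {11,12}
'a' @ 8: {1,5,6,7,8,10,13}  (accept∈set)
end set {1,5,6,7,8,10,13} — state 1 in

Answer: ACCEPT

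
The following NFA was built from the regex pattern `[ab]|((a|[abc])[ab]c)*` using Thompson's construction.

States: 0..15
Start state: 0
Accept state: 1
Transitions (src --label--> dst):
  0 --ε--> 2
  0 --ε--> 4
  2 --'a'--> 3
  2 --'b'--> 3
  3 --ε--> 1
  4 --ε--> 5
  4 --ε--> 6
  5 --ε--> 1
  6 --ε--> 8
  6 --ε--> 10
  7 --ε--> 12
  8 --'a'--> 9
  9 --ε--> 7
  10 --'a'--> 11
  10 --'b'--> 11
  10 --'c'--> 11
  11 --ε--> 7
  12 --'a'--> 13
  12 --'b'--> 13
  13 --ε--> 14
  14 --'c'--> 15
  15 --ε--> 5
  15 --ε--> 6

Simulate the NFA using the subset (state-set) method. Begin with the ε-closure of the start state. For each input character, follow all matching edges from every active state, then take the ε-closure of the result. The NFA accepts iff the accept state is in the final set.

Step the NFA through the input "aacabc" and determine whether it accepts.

S₀ = ε-closure({0}) = {0,1,2,4,5,6,8,10}
'a' @ 1: {1,3,7,9,11,12}  [accepting]
'a' @ 2: {13,14}
'c' @ 3: {1,5,6,8,10,15}  [accepting]
'a' @ 4: {7,9,11,12}
'b' @ 5: {13,14}
'c' @ 6: {1,5,6,8,10,15}  [accepting]
final: {1,5,6,8,10,15}; accept 1 in set

Answer: ACCEPT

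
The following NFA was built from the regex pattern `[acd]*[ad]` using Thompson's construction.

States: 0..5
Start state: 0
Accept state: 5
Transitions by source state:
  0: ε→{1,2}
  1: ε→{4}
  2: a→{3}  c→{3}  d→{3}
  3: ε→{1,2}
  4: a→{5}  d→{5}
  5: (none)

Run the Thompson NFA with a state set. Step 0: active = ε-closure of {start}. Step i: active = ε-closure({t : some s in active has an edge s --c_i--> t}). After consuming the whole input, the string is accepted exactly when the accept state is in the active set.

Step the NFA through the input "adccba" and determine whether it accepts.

Answer: REJECT

Derivation:
initial (ε-close {0}): {0,1,2,4}
'a' @ 1: {1,2,3,4,5}  [accepting]
'd' @ 2: {1,2,3,4,5}  [accepting]
'c' @ 3: {1,2,3,4}
'c' @ 4: {1,2,3,4}
'b' @ 5: {}  — state set empty
rest 'a' ignored (set empty)
end set {} — state 5 not in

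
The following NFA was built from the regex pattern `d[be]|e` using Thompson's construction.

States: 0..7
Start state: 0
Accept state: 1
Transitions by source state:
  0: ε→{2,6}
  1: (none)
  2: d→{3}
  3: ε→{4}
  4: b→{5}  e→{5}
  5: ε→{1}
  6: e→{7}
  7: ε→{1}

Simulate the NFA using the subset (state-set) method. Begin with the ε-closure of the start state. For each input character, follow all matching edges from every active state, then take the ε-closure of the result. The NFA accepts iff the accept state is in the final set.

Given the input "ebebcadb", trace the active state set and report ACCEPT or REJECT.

Answer: REJECT

Trace:
S₀ = ε-closure({0}) = {0,2,6}
'e' @ 1: {1,7}  [accepting]
'b' @ 2: {}  — state set empty
rest 'ebcadb' ignored (set empty)
final: {}; accept 1 not in set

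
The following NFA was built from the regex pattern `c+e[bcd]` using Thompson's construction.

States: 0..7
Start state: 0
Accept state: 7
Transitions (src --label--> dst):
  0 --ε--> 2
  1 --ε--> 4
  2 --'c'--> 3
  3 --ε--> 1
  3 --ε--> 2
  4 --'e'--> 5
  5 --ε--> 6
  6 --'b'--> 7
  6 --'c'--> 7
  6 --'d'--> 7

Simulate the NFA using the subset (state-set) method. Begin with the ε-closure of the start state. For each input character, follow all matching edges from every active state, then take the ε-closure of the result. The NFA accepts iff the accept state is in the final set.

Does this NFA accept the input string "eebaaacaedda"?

initial (ε-close {0}): {0,2}
'e' @ 1: {}  — no active states
rest 'ebaaacaedda' ignored (set empty)
final: {}; accept 7 not in set

Answer: REJECT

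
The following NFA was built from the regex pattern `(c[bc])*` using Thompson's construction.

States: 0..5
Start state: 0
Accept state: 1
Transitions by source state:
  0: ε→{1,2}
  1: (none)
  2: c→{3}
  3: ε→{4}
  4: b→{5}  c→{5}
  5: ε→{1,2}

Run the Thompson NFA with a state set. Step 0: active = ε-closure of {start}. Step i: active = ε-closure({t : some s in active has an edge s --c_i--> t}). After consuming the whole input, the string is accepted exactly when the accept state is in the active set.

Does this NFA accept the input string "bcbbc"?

Answer: REJECT

Steps:
start: ε-closure({0}) = {0,1,2}
'b' @ 1: {}  — state set empty
rest 'cbbc' ignored (set empty)
final: {}; accept 1 not in set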